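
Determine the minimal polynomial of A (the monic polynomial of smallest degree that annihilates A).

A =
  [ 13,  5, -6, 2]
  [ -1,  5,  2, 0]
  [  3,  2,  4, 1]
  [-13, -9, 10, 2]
x^2 - 12*x + 36

The characteristic polynomial is χ_A(x) = (x - 6)^4, so the eigenvalues are known. The minimal polynomial is
  m_A(x) = Π_λ (x − λ)^{k_λ}
where k_λ is the size of the *largest* Jordan block for λ (equivalently, the smallest k with (A − λI)^k v = 0 for every generalised eigenvector v of λ).

  λ = 6: largest Jordan block has size 2, contributing (x − 6)^2

So m_A(x) = (x - 6)^2 = x^2 - 12*x + 36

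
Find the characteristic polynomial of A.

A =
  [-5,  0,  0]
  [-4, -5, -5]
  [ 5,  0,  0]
x^3 + 10*x^2 + 25*x

Expanding det(x·I − A) (e.g. by cofactor expansion or by noting that A is similar to its Jordan form J, which has the same characteristic polynomial as A) gives
  χ_A(x) = x^3 + 10*x^2 + 25*x
which factors as x*(x + 5)^2. The eigenvalues (with algebraic multiplicities) are λ = -5 with multiplicity 2, λ = 0 with multiplicity 1.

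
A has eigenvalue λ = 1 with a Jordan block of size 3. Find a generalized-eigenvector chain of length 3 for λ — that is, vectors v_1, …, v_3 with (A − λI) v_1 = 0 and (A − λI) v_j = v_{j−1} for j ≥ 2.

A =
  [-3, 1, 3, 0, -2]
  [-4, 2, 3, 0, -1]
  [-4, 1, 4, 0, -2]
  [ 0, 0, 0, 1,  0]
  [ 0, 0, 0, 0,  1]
A Jordan chain for λ = 1 of length 3:
v_1 = (1, 1, 1, 0, 0)ᵀ
v_2 = (-2, -1, -2, 0, 0)ᵀ
v_3 = (0, 0, 0, 0, 1)ᵀ

Let N = A − (1)·I. We want v_3 with N^3 v_3 = 0 but N^2 v_3 ≠ 0; then v_{j-1} := N · v_j for j = 3, …, 2.

Pick v_3 = (0, 0, 0, 0, 1)ᵀ.
Then v_2 = N · v_3 = (-2, -1, -2, 0, 0)ᵀ.
Then v_1 = N · v_2 = (1, 1, 1, 0, 0)ᵀ.

Sanity check: (A − (1)·I) v_1 = (0, 0, 0, 0, 0)ᵀ = 0. ✓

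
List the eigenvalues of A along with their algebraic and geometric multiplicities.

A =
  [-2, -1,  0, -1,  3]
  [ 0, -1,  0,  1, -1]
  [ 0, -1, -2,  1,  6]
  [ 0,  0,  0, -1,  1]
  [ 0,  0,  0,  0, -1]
λ = -2: alg = 2, geom = 2; λ = -1: alg = 3, geom = 1

Step 1 — factor the characteristic polynomial to read off the algebraic multiplicities:
  χ_A(x) = (x + 1)^3*(x + 2)^2

Step 2 — compute geometric multiplicities via the rank-nullity identity g(λ) = n − rank(A − λI):
  rank(A − (-2)·I) = 3, so dim ker(A − (-2)·I) = n − 3 = 2
  rank(A − (-1)·I) = 4, so dim ker(A − (-1)·I) = n − 4 = 1

Summary:
  λ = -2: algebraic multiplicity = 2, geometric multiplicity = 2
  λ = -1: algebraic multiplicity = 3, geometric multiplicity = 1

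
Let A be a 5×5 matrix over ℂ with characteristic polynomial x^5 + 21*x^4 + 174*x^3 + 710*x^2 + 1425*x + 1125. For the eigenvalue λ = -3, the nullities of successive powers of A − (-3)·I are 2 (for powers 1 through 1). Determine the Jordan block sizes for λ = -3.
Block sizes for λ = -3: [1, 1]

From the dimensions of kernels of powers, the number of Jordan blocks of size at least j is d_j − d_{j−1} where d_j = dim ker(N^j) (with d_0 = 0). Computing the differences gives [2].
The number of blocks of size exactly k is (#blocks of size ≥ k) − (#blocks of size ≥ k + 1), so the partition is: 2 block(s) of size 1.
In nonincreasing order the block sizes are [1, 1].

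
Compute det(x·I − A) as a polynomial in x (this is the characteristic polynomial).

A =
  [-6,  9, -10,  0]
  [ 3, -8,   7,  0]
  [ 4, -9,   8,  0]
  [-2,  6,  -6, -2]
x^4 + 8*x^3 + 24*x^2 + 32*x + 16

Expanding det(x·I − A) (e.g. by cofactor expansion or by noting that A is similar to its Jordan form J, which has the same characteristic polynomial as A) gives
  χ_A(x) = x^4 + 8*x^3 + 24*x^2 + 32*x + 16
which factors as (x + 2)^4. The eigenvalues (with algebraic multiplicities) are λ = -2 with multiplicity 4.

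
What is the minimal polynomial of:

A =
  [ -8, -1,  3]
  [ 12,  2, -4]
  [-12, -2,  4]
x^3 + 2*x^2

The characteristic polynomial is χ_A(x) = x^2*(x + 2), so the eigenvalues are known. The minimal polynomial is
  m_A(x) = Π_λ (x − λ)^{k_λ}
where k_λ is the size of the *largest* Jordan block for λ (equivalently, the smallest k with (A − λI)^k v = 0 for every generalised eigenvector v of λ).

  λ = -2: largest Jordan block has size 1, contributing (x + 2)
  λ = 0: largest Jordan block has size 2, contributing (x − 0)^2

So m_A(x) = x^2*(x + 2) = x^3 + 2*x^2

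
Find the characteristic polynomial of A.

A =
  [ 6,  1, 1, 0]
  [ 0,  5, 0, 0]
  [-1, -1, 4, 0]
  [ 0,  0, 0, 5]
x^4 - 20*x^3 + 150*x^2 - 500*x + 625

Expanding det(x·I − A) (e.g. by cofactor expansion or by noting that A is similar to its Jordan form J, which has the same characteristic polynomial as A) gives
  χ_A(x) = x^4 - 20*x^3 + 150*x^2 - 500*x + 625
which factors as (x - 5)^4. The eigenvalues (with algebraic multiplicities) are λ = 5 with multiplicity 4.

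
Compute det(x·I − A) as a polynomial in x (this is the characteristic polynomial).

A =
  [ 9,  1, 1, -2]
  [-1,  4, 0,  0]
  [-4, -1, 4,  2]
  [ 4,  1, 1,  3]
x^4 - 20*x^3 + 150*x^2 - 500*x + 625

Expanding det(x·I − A) (e.g. by cofactor expansion or by noting that A is similar to its Jordan form J, which has the same characteristic polynomial as A) gives
  χ_A(x) = x^4 - 20*x^3 + 150*x^2 - 500*x + 625
which factors as (x - 5)^4. The eigenvalues (with algebraic multiplicities) are λ = 5 with multiplicity 4.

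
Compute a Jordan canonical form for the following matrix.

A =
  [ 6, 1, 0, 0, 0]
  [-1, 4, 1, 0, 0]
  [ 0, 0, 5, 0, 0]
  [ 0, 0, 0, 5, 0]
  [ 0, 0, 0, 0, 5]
J_3(5) ⊕ J_1(5) ⊕ J_1(5)

The characteristic polynomial is
  det(x·I − A) = x^5 - 25*x^4 + 250*x^3 - 1250*x^2 + 3125*x - 3125 = (x - 5)^5

Eigenvalues and multiplicities (the geometric multiplicity of λ is n − rank(A − λI), which equals the number of Jordan blocks for λ):
  λ = 5: algebraic multiplicity = 5, geometric multiplicity = 3

Determining the block sizes for each eigenvalue:
  λ = 5: with am = 5 and gm = 3, the partition is not yet determined (e.g. several partitions of 5 into 3 parts exist). Let N = A − (5)·I. Computing rank(N^1) = 2, rank(N^2) = 1, rank(N^3) = 0; the number of blocks of size ≥ j is rank(N^{j−1}) − rank(N^j), giving [3, 1, 1]. So we have 1 block(s) of size 3, 2 block(s) of size 1 → block sizes [3, 1, 1]

Assembling the blocks gives a Jordan form
J =
  [5, 1, 0, 0, 0]
  [0, 5, 1, 0, 0]
  [0, 0, 5, 0, 0]
  [0, 0, 0, 5, 0]
  [0, 0, 0, 0, 5]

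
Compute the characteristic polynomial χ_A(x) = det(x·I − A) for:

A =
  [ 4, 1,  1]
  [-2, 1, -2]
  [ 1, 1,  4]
x^3 - 9*x^2 + 27*x - 27

Expanding det(x·I − A) (e.g. by cofactor expansion or by noting that A is similar to its Jordan form J, which has the same characteristic polynomial as A) gives
  χ_A(x) = x^3 - 9*x^2 + 27*x - 27
which factors as (x - 3)^3. The eigenvalues (with algebraic multiplicities) are λ = 3 with multiplicity 3.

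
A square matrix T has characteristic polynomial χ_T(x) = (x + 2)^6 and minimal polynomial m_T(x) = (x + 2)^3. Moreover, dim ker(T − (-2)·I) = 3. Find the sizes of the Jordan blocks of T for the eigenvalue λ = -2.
Block sizes for λ = -2: [3, 2, 1]

Step 1 — from the characteristic polynomial, algebraic multiplicity of λ = -2 is 6. From dim ker(T − (-2)·I) = 3, there are exactly 3 Jordan blocks for λ = -2.
Step 2 — from the minimal polynomial, the factor (x + 2)^3 tells us the largest block for λ = -2 has size 3.
Step 3 — with total size 6, 3 blocks, and largest block 3, the block sizes (in nonincreasing order) are [3, 2, 1].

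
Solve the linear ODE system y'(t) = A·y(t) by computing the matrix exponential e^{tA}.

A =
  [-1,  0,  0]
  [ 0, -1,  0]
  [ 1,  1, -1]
e^{tA} =
  [exp(-t), 0, 0]
  [0, exp(-t), 0]
  [t*exp(-t), t*exp(-t), exp(-t)]

Strategy: write A = P · J · P⁻¹ where J is a Jordan canonical form, so e^{tA} = P · e^{tJ} · P⁻¹, and e^{tJ} can be computed block-by-block.

A has Jordan form
J =
  [-1,  1,  0]
  [ 0, -1,  0]
  [ 0,  0, -1]
(up to reordering of blocks).

Per-block formulas:
  For a 1×1 block at λ = -1: exp(t · [-1]) = [e^(-1t)].
  For a 2×2 Jordan block J_2(-1): exp(t · J_2(-1)) = e^(-1t)·(I + t·N), where N is the 2×2 nilpotent shift.

After assembling e^{tJ} and conjugating by P, we get:

e^{tA} =
  [exp(-t), 0, 0]
  [0, exp(-t), 0]
  [t*exp(-t), t*exp(-t), exp(-t)]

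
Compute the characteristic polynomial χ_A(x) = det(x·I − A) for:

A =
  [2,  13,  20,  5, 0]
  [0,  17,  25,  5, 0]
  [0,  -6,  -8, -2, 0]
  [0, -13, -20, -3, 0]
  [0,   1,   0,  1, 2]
x^5 - 10*x^4 + 40*x^3 - 80*x^2 + 80*x - 32

Expanding det(x·I − A) (e.g. by cofactor expansion or by noting that A is similar to its Jordan form J, which has the same characteristic polynomial as A) gives
  χ_A(x) = x^5 - 10*x^4 + 40*x^3 - 80*x^2 + 80*x - 32
which factors as (x - 2)^5. The eigenvalues (with algebraic multiplicities) are λ = 2 with multiplicity 5.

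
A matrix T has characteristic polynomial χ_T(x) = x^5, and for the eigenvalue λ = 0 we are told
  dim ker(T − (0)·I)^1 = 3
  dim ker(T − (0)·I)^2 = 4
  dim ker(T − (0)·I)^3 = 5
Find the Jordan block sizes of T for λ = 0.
Block sizes for λ = 0: [3, 1, 1]

From the dimensions of kernels of powers, the number of Jordan blocks of size at least j is d_j − d_{j−1} where d_j = dim ker(N^j) (with d_0 = 0). Computing the differences gives [3, 1, 1].
The number of blocks of size exactly k is (#blocks of size ≥ k) − (#blocks of size ≥ k + 1), so the partition is: 2 block(s) of size 1, 1 block(s) of size 3.
In nonincreasing order the block sizes are [3, 1, 1].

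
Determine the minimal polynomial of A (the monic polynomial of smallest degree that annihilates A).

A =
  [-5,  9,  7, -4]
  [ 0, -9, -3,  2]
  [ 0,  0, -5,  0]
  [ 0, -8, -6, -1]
x^3 + 15*x^2 + 75*x + 125

The characteristic polynomial is χ_A(x) = (x + 5)^4, so the eigenvalues are known. The minimal polynomial is
  m_A(x) = Π_λ (x − λ)^{k_λ}
where k_λ is the size of the *largest* Jordan block for λ (equivalently, the smallest k with (A − λI)^k v = 0 for every generalised eigenvector v of λ).

  λ = -5: largest Jordan block has size 3, contributing (x + 5)^3

So m_A(x) = (x + 5)^3 = x^3 + 15*x^2 + 75*x + 125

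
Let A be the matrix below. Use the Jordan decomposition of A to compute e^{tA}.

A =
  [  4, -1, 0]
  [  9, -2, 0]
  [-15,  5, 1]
e^{tA} =
  [3*t*exp(t) + exp(t), -t*exp(t), 0]
  [9*t*exp(t), -3*t*exp(t) + exp(t), 0]
  [-15*t*exp(t), 5*t*exp(t), exp(t)]

Strategy: write A = P · J · P⁻¹ where J is a Jordan canonical form, so e^{tA} = P · e^{tJ} · P⁻¹, and e^{tJ} can be computed block-by-block.

A has Jordan form
J =
  [1, 1, 0]
  [0, 1, 0]
  [0, 0, 1]
(up to reordering of blocks).

Per-block formulas:
  For a 2×2 Jordan block J_2(1): exp(t · J_2(1)) = e^(1t)·(I + t·N), where N is the 2×2 nilpotent shift.
  For a 1×1 block at λ = 1: exp(t · [1]) = [e^(1t)].

After assembling e^{tJ} and conjugating by P, we get:

e^{tA} =
  [3*t*exp(t) + exp(t), -t*exp(t), 0]
  [9*t*exp(t), -3*t*exp(t) + exp(t), 0]
  [-15*t*exp(t), 5*t*exp(t), exp(t)]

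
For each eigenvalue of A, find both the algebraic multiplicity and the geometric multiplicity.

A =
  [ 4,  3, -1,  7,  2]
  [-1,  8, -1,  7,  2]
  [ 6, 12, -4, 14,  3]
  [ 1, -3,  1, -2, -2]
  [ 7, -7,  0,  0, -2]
λ = -2: alg = 3, geom = 1; λ = 5: alg = 2, geom = 2

Step 1 — factor the characteristic polynomial to read off the algebraic multiplicities:
  χ_A(x) = (x - 5)^2*(x + 2)^3

Step 2 — compute geometric multiplicities via the rank-nullity identity g(λ) = n − rank(A − λI):
  rank(A − (-2)·I) = 4, so dim ker(A − (-2)·I) = n − 4 = 1
  rank(A − (5)·I) = 3, so dim ker(A − (5)·I) = n − 3 = 2

Summary:
  λ = -2: algebraic multiplicity = 3, geometric multiplicity = 1
  λ = 5: algebraic multiplicity = 2, geometric multiplicity = 2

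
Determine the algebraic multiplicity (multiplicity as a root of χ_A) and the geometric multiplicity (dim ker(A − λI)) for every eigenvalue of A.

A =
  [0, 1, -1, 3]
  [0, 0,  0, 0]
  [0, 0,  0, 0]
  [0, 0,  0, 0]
λ = 0: alg = 4, geom = 3

Step 1 — factor the characteristic polynomial to read off the algebraic multiplicities:
  χ_A(x) = x^4

Step 2 — compute geometric multiplicities via the rank-nullity identity g(λ) = n − rank(A − λI):
  rank(A − (0)·I) = 1, so dim ker(A − (0)·I) = n − 1 = 3

Summary:
  λ = 0: algebraic multiplicity = 4, geometric multiplicity = 3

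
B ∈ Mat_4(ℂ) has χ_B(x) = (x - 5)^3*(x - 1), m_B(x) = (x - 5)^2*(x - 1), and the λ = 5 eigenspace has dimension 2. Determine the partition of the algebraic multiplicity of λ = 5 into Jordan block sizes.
Block sizes for λ = 5: [2, 1]

Step 1 — from the characteristic polynomial, algebraic multiplicity of λ = 5 is 3. From dim ker(B − (5)·I) = 2, there are exactly 2 Jordan blocks for λ = 5.
Step 2 — from the minimal polynomial, the factor (x − 5)^2 tells us the largest block for λ = 5 has size 2.
Step 3 — with total size 3, 2 blocks, and largest block 2, the block sizes (in nonincreasing order) are [2, 1].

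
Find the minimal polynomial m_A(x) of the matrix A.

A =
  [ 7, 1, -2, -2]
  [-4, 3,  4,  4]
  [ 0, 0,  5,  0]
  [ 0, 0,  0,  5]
x^2 - 10*x + 25

The characteristic polynomial is χ_A(x) = (x - 5)^4, so the eigenvalues are known. The minimal polynomial is
  m_A(x) = Π_λ (x − λ)^{k_λ}
where k_λ is the size of the *largest* Jordan block for λ (equivalently, the smallest k with (A − λI)^k v = 0 for every generalised eigenvector v of λ).

  λ = 5: largest Jordan block has size 2, contributing (x − 5)^2

So m_A(x) = (x - 5)^2 = x^2 - 10*x + 25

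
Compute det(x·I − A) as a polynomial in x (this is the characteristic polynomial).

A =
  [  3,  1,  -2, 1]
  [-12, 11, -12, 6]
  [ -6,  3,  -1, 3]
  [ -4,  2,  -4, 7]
x^4 - 20*x^3 + 150*x^2 - 500*x + 625

Expanding det(x·I − A) (e.g. by cofactor expansion or by noting that A is similar to its Jordan form J, which has the same characteristic polynomial as A) gives
  χ_A(x) = x^4 - 20*x^3 + 150*x^2 - 500*x + 625
which factors as (x - 5)^4. The eigenvalues (with algebraic multiplicities) are λ = 5 with multiplicity 4.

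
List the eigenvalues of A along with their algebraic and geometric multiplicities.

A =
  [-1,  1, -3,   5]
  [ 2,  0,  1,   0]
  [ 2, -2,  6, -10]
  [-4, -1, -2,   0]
λ = 0: alg = 3, geom = 1; λ = 5: alg = 1, geom = 1

Step 1 — factor the characteristic polynomial to read off the algebraic multiplicities:
  χ_A(x) = x^3*(x - 5)

Step 2 — compute geometric multiplicities via the rank-nullity identity g(λ) = n − rank(A − λI):
  rank(A − (0)·I) = 3, so dim ker(A − (0)·I) = n − 3 = 1
  rank(A − (5)·I) = 3, so dim ker(A − (5)·I) = n − 3 = 1

Summary:
  λ = 0: algebraic multiplicity = 3, geometric multiplicity = 1
  λ = 5: algebraic multiplicity = 1, geometric multiplicity = 1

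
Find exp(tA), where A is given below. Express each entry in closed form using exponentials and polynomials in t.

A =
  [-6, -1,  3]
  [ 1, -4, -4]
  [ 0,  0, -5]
e^{tA} =
  [-t*exp(-5*t) + exp(-5*t), -t*exp(-5*t), t^2*exp(-5*t)/2 + 3*t*exp(-5*t)]
  [t*exp(-5*t), t*exp(-5*t) + exp(-5*t), -t^2*exp(-5*t)/2 - 4*t*exp(-5*t)]
  [0, 0, exp(-5*t)]

Strategy: write A = P · J · P⁻¹ where J is a Jordan canonical form, so e^{tA} = P · e^{tJ} · P⁻¹, and e^{tJ} can be computed block-by-block.

A has Jordan form
J =
  [-5,  1,  0]
  [ 0, -5,  1]
  [ 0,  0, -5]
(up to reordering of blocks).

Per-block formulas:
  For a 3×3 Jordan block J_3(-5): exp(t · J_3(-5)) = e^(-5t)·(I + t·N + (t^2/2)·N^2), where N is the 3×3 nilpotent shift.

After assembling e^{tJ} and conjugating by P, we get:

e^{tA} =
  [-t*exp(-5*t) + exp(-5*t), -t*exp(-5*t), t^2*exp(-5*t)/2 + 3*t*exp(-5*t)]
  [t*exp(-5*t), t*exp(-5*t) + exp(-5*t), -t^2*exp(-5*t)/2 - 4*t*exp(-5*t)]
  [0, 0, exp(-5*t)]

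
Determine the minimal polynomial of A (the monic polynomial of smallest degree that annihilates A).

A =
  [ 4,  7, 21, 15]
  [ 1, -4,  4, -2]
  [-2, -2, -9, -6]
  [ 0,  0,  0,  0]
x^4 + 9*x^3 + 27*x^2 + 27*x

The characteristic polynomial is χ_A(x) = x*(x + 3)^3, so the eigenvalues are known. The minimal polynomial is
  m_A(x) = Π_λ (x − λ)^{k_λ}
where k_λ is the size of the *largest* Jordan block for λ (equivalently, the smallest k with (A − λI)^k v = 0 for every generalised eigenvector v of λ).

  λ = -3: largest Jordan block has size 3, contributing (x + 3)^3
  λ = 0: largest Jordan block has size 1, contributing (x − 0)

So m_A(x) = x*(x + 3)^3 = x^4 + 9*x^3 + 27*x^2 + 27*x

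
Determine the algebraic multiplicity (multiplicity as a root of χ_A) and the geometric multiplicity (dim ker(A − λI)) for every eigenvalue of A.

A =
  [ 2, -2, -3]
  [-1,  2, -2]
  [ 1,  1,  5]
λ = 3: alg = 3, geom = 1

Step 1 — factor the characteristic polynomial to read off the algebraic multiplicities:
  χ_A(x) = (x - 3)^3

Step 2 — compute geometric multiplicities via the rank-nullity identity g(λ) = n − rank(A − λI):
  rank(A − (3)·I) = 2, so dim ker(A − (3)·I) = n − 2 = 1

Summary:
  λ = 3: algebraic multiplicity = 3, geometric multiplicity = 1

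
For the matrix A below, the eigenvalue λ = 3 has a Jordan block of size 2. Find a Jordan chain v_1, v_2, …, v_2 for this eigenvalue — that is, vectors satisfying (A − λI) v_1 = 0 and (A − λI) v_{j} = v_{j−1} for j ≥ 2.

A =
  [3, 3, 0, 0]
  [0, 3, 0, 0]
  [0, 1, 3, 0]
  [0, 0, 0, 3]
A Jordan chain for λ = 3 of length 2:
v_1 = (3, 0, 1, 0)ᵀ
v_2 = (0, 1, 0, 0)ᵀ

Let N = A − (3)·I. We want v_2 with N^2 v_2 = 0 but N^1 v_2 ≠ 0; then v_{j-1} := N · v_j for j = 2, …, 2.

Pick v_2 = (0, 1, 0, 0)ᵀ.
Then v_1 = N · v_2 = (3, 0, 1, 0)ᵀ.

Sanity check: (A − (3)·I) v_1 = (0, 0, 0, 0)ᵀ = 0. ✓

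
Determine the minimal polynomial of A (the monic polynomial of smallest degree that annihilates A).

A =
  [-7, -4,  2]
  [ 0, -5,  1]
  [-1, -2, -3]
x^3 + 15*x^2 + 75*x + 125

The characteristic polynomial is χ_A(x) = (x + 5)^3, so the eigenvalues are known. The minimal polynomial is
  m_A(x) = Π_λ (x − λ)^{k_λ}
where k_λ is the size of the *largest* Jordan block for λ (equivalently, the smallest k with (A − λI)^k v = 0 for every generalised eigenvector v of λ).

  λ = -5: largest Jordan block has size 3, contributing (x + 5)^3

So m_A(x) = (x + 5)^3 = x^3 + 15*x^2 + 75*x + 125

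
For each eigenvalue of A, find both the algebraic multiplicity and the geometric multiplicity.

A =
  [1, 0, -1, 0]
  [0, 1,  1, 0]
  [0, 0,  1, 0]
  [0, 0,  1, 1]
λ = 1: alg = 4, geom = 3

Step 1 — factor the characteristic polynomial to read off the algebraic multiplicities:
  χ_A(x) = (x - 1)^4

Step 2 — compute geometric multiplicities via the rank-nullity identity g(λ) = n − rank(A − λI):
  rank(A − (1)·I) = 1, so dim ker(A − (1)·I) = n − 1 = 3

Summary:
  λ = 1: algebraic multiplicity = 4, geometric multiplicity = 3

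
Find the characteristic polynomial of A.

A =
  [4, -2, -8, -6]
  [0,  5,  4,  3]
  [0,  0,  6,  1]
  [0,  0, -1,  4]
x^4 - 19*x^3 + 135*x^2 - 425*x + 500

Expanding det(x·I − A) (e.g. by cofactor expansion or by noting that A is similar to its Jordan form J, which has the same characteristic polynomial as A) gives
  χ_A(x) = x^4 - 19*x^3 + 135*x^2 - 425*x + 500
which factors as (x - 5)^3*(x - 4). The eigenvalues (with algebraic multiplicities) are λ = 4 with multiplicity 1, λ = 5 with multiplicity 3.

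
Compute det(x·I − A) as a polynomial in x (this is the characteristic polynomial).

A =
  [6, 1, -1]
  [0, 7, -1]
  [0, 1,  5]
x^3 - 18*x^2 + 108*x - 216

Expanding det(x·I − A) (e.g. by cofactor expansion or by noting that A is similar to its Jordan form J, which has the same characteristic polynomial as A) gives
  χ_A(x) = x^3 - 18*x^2 + 108*x - 216
which factors as (x - 6)^3. The eigenvalues (with algebraic multiplicities) are λ = 6 with multiplicity 3.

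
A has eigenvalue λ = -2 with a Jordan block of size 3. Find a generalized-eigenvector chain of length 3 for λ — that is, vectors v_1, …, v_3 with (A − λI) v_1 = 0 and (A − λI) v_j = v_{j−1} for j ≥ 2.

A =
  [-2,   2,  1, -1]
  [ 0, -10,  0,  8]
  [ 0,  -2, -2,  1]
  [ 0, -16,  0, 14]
A Jordan chain for λ = -2 of length 3:
v_1 = (-1, 0, 0, 0)ᵀ
v_2 = (1, 0, -1, 0)ᵀ
v_3 = (0, 1, 0, 1)ᵀ

Let N = A − (-2)·I. We want v_3 with N^3 v_3 = 0 but N^2 v_3 ≠ 0; then v_{j-1} := N · v_j for j = 3, …, 2.

Pick v_3 = (0, 1, 0, 1)ᵀ.
Then v_2 = N · v_3 = (1, 0, -1, 0)ᵀ.
Then v_1 = N · v_2 = (-1, 0, 0, 0)ᵀ.

Sanity check: (A − (-2)·I) v_1 = (0, 0, 0, 0)ᵀ = 0. ✓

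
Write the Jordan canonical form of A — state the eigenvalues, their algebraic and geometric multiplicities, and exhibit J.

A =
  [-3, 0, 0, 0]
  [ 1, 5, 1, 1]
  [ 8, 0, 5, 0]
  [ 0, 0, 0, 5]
J_1(-3) ⊕ J_2(5) ⊕ J_1(5)

The characteristic polynomial is
  det(x·I − A) = x^4 - 12*x^3 + 30*x^2 + 100*x - 375 = (x - 5)^3*(x + 3)

Eigenvalues and multiplicities (the geometric multiplicity of λ is n − rank(A − λI), which equals the number of Jordan blocks for λ):
  λ = -3: algebraic multiplicity = 1, geometric multiplicity = 1
  λ = 5: algebraic multiplicity = 3, geometric multiplicity = 2

Determining the block sizes for each eigenvalue:
  λ = -3: one block (gm = 1), so the single block has size am = 1 → block sizes [1]
  λ = 5: 2 blocks summing to 3 forces exactly one block of size 2 and the rest size 1 → block sizes [2, 1]

Assembling the blocks gives a Jordan form
J =
  [-3, 0, 0, 0]
  [ 0, 5, 1, 0]
  [ 0, 0, 5, 0]
  [ 0, 0, 0, 5]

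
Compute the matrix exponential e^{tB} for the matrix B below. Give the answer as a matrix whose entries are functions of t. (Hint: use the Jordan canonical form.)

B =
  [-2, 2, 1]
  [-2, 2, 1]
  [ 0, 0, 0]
e^{tB} =
  [1 - 2*t, 2*t, t]
  [-2*t, 2*t + 1, t]
  [0, 0, 1]

Strategy: write B = P · J · P⁻¹ where J is a Jordan canonical form, so e^{tB} = P · e^{tJ} · P⁻¹, and e^{tJ} can be computed block-by-block.

B has Jordan form
J =
  [0, 1, 0]
  [0, 0, 0]
  [0, 0, 0]
(up to reordering of blocks).

Per-block formulas:
  For a 2×2 Jordan block J_2(0): exp(t · J_2(0)) = e^(0t)·(I + t·N), where N is the 2×2 nilpotent shift.
  For a 1×1 block at λ = 0: exp(t · [0]) = [e^(0t)].

After assembling e^{tJ} and conjugating by P, we get:

e^{tB} =
  [1 - 2*t, 2*t, t]
  [-2*t, 2*t + 1, t]
  [0, 0, 1]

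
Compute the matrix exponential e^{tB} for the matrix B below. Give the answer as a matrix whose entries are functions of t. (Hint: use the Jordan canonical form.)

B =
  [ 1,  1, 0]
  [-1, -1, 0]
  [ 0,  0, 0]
e^{tB} =
  [t + 1, t, 0]
  [-t, 1 - t, 0]
  [0, 0, 1]

Strategy: write B = P · J · P⁻¹ where J is a Jordan canonical form, so e^{tB} = P · e^{tJ} · P⁻¹, and e^{tJ} can be computed block-by-block.

B has Jordan form
J =
  [0, 1, 0]
  [0, 0, 0]
  [0, 0, 0]
(up to reordering of blocks).

Per-block formulas:
  For a 1×1 block at λ = 0: exp(t · [0]) = [e^(0t)].
  For a 2×2 Jordan block J_2(0): exp(t · J_2(0)) = e^(0t)·(I + t·N), where N is the 2×2 nilpotent shift.

After assembling e^{tJ} and conjugating by P, we get:

e^{tB} =
  [t + 1, t, 0]
  [-t, 1 - t, 0]
  [0, 0, 1]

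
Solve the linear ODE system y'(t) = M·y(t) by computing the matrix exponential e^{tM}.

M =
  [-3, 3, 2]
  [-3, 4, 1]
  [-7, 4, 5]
e^{tM} =
  [t^2*exp(2*t) - 5*t*exp(2*t) + exp(2*t), -t^2*exp(2*t)/2 + 3*t*exp(2*t), -t^2*exp(2*t)/2 + 2*t*exp(2*t)]
  [t^2*exp(2*t) - 3*t*exp(2*t), -t^2*exp(2*t)/2 + 2*t*exp(2*t) + exp(2*t), -t^2*exp(2*t)/2 + t*exp(2*t)]
  [t^2*exp(2*t) - 7*t*exp(2*t), -t^2*exp(2*t)/2 + 4*t*exp(2*t), -t^2*exp(2*t)/2 + 3*t*exp(2*t) + exp(2*t)]

Strategy: write M = P · J · P⁻¹ where J is a Jordan canonical form, so e^{tM} = P · e^{tJ} · P⁻¹, and e^{tJ} can be computed block-by-block.

M has Jordan form
J =
  [2, 1, 0]
  [0, 2, 1]
  [0, 0, 2]
(up to reordering of blocks).

Per-block formulas:
  For a 3×3 Jordan block J_3(2): exp(t · J_3(2)) = e^(2t)·(I + t·N + (t^2/2)·N^2), where N is the 3×3 nilpotent shift.

After assembling e^{tJ} and conjugating by P, we get:

e^{tM} =
  [t^2*exp(2*t) - 5*t*exp(2*t) + exp(2*t), -t^2*exp(2*t)/2 + 3*t*exp(2*t), -t^2*exp(2*t)/2 + 2*t*exp(2*t)]
  [t^2*exp(2*t) - 3*t*exp(2*t), -t^2*exp(2*t)/2 + 2*t*exp(2*t) + exp(2*t), -t^2*exp(2*t)/2 + t*exp(2*t)]
  [t^2*exp(2*t) - 7*t*exp(2*t), -t^2*exp(2*t)/2 + 4*t*exp(2*t), -t^2*exp(2*t)/2 + 3*t*exp(2*t) + exp(2*t)]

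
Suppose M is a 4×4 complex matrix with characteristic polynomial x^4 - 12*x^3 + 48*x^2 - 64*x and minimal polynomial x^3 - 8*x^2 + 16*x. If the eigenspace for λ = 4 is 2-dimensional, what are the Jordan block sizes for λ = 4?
Block sizes for λ = 4: [2, 1]

Step 1 — from the characteristic polynomial, algebraic multiplicity of λ = 4 is 3. From dim ker(M − (4)·I) = 2, there are exactly 2 Jordan blocks for λ = 4.
Step 2 — from the minimal polynomial, the factor (x − 4)^2 tells us the largest block for λ = 4 has size 2.
Step 3 — with total size 3, 2 blocks, and largest block 2, the block sizes (in nonincreasing order) are [2, 1].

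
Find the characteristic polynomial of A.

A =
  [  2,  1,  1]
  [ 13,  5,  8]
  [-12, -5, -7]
x^3

Expanding det(x·I − A) (e.g. by cofactor expansion or by noting that A is similar to its Jordan form J, which has the same characteristic polynomial as A) gives
  χ_A(x) = x^3
which factors as x^3. The eigenvalues (with algebraic multiplicities) are λ = 0 with multiplicity 3.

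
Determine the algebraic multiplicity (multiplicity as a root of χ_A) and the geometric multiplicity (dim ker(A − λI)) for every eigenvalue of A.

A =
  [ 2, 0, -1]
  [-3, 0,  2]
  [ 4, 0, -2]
λ = 0: alg = 3, geom = 1

Step 1 — factor the characteristic polynomial to read off the algebraic multiplicities:
  χ_A(x) = x^3

Step 2 — compute geometric multiplicities via the rank-nullity identity g(λ) = n − rank(A − λI):
  rank(A − (0)·I) = 2, so dim ker(A − (0)·I) = n − 2 = 1

Summary:
  λ = 0: algebraic multiplicity = 3, geometric multiplicity = 1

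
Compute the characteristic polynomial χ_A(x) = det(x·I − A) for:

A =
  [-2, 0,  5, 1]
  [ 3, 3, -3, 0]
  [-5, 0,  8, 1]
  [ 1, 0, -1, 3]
x^4 - 12*x^3 + 54*x^2 - 108*x + 81

Expanding det(x·I − A) (e.g. by cofactor expansion or by noting that A is similar to its Jordan form J, which has the same characteristic polynomial as A) gives
  χ_A(x) = x^4 - 12*x^3 + 54*x^2 - 108*x + 81
which factors as (x - 3)^4. The eigenvalues (with algebraic multiplicities) are λ = 3 with multiplicity 4.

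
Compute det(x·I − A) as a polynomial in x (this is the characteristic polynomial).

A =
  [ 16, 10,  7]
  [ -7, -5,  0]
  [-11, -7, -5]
x^3 - 6*x^2 + 12*x - 8

Expanding det(x·I − A) (e.g. by cofactor expansion or by noting that A is similar to its Jordan form J, which has the same characteristic polynomial as A) gives
  χ_A(x) = x^3 - 6*x^2 + 12*x - 8
which factors as (x - 2)^3. The eigenvalues (with algebraic multiplicities) are λ = 2 with multiplicity 3.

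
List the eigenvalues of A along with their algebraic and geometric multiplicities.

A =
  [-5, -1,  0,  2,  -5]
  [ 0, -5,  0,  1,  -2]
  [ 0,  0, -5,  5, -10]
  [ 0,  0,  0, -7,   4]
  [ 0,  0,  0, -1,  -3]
λ = -5: alg = 5, geom = 3

Step 1 — factor the characteristic polynomial to read off the algebraic multiplicities:
  χ_A(x) = (x + 5)^5

Step 2 — compute geometric multiplicities via the rank-nullity identity g(λ) = n − rank(A − λI):
  rank(A − (-5)·I) = 2, so dim ker(A − (-5)·I) = n − 2 = 3

Summary:
  λ = -5: algebraic multiplicity = 5, geometric multiplicity = 3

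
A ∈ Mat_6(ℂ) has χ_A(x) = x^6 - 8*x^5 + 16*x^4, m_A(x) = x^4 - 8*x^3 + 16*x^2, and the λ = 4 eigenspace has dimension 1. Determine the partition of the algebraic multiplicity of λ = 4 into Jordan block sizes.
Block sizes for λ = 4: [2]

Step 1 — from the characteristic polynomial, algebraic multiplicity of λ = 4 is 2. From dim ker(A − (4)·I) = 1, there are exactly 1 Jordan blocks for λ = 4.
Step 2 — from the minimal polynomial, the factor (x − 4)^2 tells us the largest block for λ = 4 has size 2.
Step 3 — with total size 2, 1 blocks, and largest block 2, the block sizes (in nonincreasing order) are [2].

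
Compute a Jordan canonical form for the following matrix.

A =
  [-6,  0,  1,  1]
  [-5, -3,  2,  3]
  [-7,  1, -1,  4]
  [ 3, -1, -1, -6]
J_2(-4) ⊕ J_2(-4)

The characteristic polynomial is
  det(x·I − A) = x^4 + 16*x^3 + 96*x^2 + 256*x + 256 = (x + 4)^4

Eigenvalues and multiplicities (the geometric multiplicity of λ is n − rank(A − λI), which equals the number of Jordan blocks for λ):
  λ = -4: algebraic multiplicity = 4, geometric multiplicity = 2

Determining the block sizes for each eigenvalue:
  λ = -4: with am = 4 and gm = 2, the partition is not yet determined (e.g. several partitions of 4 into 2 parts exist). Let N = A − (-4)·I. Computing rank(N^1) = 2, rank(N^2) = 0; the number of blocks of size ≥ j is rank(N^{j−1}) − rank(N^j), giving [2, 2]. So we have 2 block(s) of size 2 → block sizes [2, 2]

Assembling the blocks gives a Jordan form
J =
  [-4,  1,  0,  0]
  [ 0, -4,  0,  0]
  [ 0,  0, -4,  1]
  [ 0,  0,  0, -4]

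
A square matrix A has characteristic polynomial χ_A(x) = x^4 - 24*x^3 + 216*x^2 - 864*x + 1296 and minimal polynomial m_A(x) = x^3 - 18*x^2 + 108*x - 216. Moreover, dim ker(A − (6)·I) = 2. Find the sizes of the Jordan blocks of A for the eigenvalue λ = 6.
Block sizes for λ = 6: [3, 1]

Step 1 — from the characteristic polynomial, algebraic multiplicity of λ = 6 is 4. From dim ker(A − (6)·I) = 2, there are exactly 2 Jordan blocks for λ = 6.
Step 2 — from the minimal polynomial, the factor (x − 6)^3 tells us the largest block for λ = 6 has size 3.
Step 3 — with total size 4, 2 blocks, and largest block 3, the block sizes (in nonincreasing order) are [3, 1].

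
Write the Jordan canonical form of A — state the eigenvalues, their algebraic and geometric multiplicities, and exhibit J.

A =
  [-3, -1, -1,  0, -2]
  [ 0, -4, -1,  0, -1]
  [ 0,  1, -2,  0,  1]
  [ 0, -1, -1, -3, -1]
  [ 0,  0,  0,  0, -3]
J_2(-3) ⊕ J_2(-3) ⊕ J_1(-3)

The characteristic polynomial is
  det(x·I − A) = x^5 + 15*x^4 + 90*x^3 + 270*x^2 + 405*x + 243 = (x + 3)^5

Eigenvalues and multiplicities (the geometric multiplicity of λ is n − rank(A − λI), which equals the number of Jordan blocks for λ):
  λ = -3: algebraic multiplicity = 5, geometric multiplicity = 3

Determining the block sizes for each eigenvalue:
  λ = -3: with am = 5 and gm = 3, the partition is not yet determined (e.g. several partitions of 5 into 3 parts exist). Let N = A − (-3)·I. Computing rank(N^1) = 2, rank(N^2) = 0; the number of blocks of size ≥ j is rank(N^{j−1}) − rank(N^j), giving [3, 2]. So we have 2 block(s) of size 2, 1 block(s) of size 1 → block sizes [2, 2, 1]

Assembling the blocks gives a Jordan form
J =
  [-3,  1,  0,  0,  0]
  [ 0, -3,  0,  0,  0]
  [ 0,  0, -3,  1,  0]
  [ 0,  0,  0, -3,  0]
  [ 0,  0,  0,  0, -3]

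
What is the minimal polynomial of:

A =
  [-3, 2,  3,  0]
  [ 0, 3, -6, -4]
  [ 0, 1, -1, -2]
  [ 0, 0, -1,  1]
x^4 - 6*x^2 + 8*x - 3

The characteristic polynomial is χ_A(x) = (x - 1)^3*(x + 3), so the eigenvalues are known. The minimal polynomial is
  m_A(x) = Π_λ (x − λ)^{k_λ}
where k_λ is the size of the *largest* Jordan block for λ (equivalently, the smallest k with (A − λI)^k v = 0 for every generalised eigenvector v of λ).

  λ = -3: largest Jordan block has size 1, contributing (x + 3)
  λ = 1: largest Jordan block has size 3, contributing (x − 1)^3

So m_A(x) = (x - 1)^3*(x + 3) = x^4 - 6*x^2 + 8*x - 3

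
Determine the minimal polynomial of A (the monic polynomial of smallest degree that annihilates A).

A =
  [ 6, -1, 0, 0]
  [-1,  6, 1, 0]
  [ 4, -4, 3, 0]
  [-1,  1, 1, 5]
x^3 - 15*x^2 + 75*x - 125

The characteristic polynomial is χ_A(x) = (x - 5)^4, so the eigenvalues are known. The minimal polynomial is
  m_A(x) = Π_λ (x − λ)^{k_λ}
where k_λ is the size of the *largest* Jordan block for λ (equivalently, the smallest k with (A − λI)^k v = 0 for every generalised eigenvector v of λ).

  λ = 5: largest Jordan block has size 3, contributing (x − 5)^3

So m_A(x) = (x - 5)^3 = x^3 - 15*x^2 + 75*x - 125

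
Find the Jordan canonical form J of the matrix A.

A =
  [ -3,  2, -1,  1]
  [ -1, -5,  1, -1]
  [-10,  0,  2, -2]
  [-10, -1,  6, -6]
J_3(-4) ⊕ J_1(0)

The characteristic polynomial is
  det(x·I − A) = x^4 + 12*x^3 + 48*x^2 + 64*x = x*(x + 4)^3

Eigenvalues and multiplicities (the geometric multiplicity of λ is n − rank(A − λI), which equals the number of Jordan blocks for λ):
  λ = -4: algebraic multiplicity = 3, geometric multiplicity = 1
  λ = 0: algebraic multiplicity = 1, geometric multiplicity = 1

Determining the block sizes for each eigenvalue:
  λ = -4: one block (gm = 1), so the single block has size am = 3 → block sizes [3]
  λ = 0: one block (gm = 1), so the single block has size am = 1 → block sizes [1]

Assembling the blocks gives a Jordan form
J =
  [-4,  1,  0, 0]
  [ 0, -4,  1, 0]
  [ 0,  0, -4, 0]
  [ 0,  0,  0, 0]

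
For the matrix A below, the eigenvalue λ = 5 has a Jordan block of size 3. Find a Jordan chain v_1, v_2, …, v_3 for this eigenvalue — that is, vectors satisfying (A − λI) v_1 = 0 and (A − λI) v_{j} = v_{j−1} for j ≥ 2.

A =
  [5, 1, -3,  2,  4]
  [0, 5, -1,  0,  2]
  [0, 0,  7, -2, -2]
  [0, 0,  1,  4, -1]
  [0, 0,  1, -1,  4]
A Jordan chain for λ = 5 of length 3:
v_1 = (-1, 0, 0, 0, 0)ᵀ
v_2 = (-3, -1, 2, 1, 1)ᵀ
v_3 = (0, 0, 1, 0, 0)ᵀ

Let N = A − (5)·I. We want v_3 with N^3 v_3 = 0 but N^2 v_3 ≠ 0; then v_{j-1} := N · v_j for j = 3, …, 2.

Pick v_3 = (0, 0, 1, 0, 0)ᵀ.
Then v_2 = N · v_3 = (-3, -1, 2, 1, 1)ᵀ.
Then v_1 = N · v_2 = (-1, 0, 0, 0, 0)ᵀ.

Sanity check: (A − (5)·I) v_1 = (0, 0, 0, 0, 0)ᵀ = 0. ✓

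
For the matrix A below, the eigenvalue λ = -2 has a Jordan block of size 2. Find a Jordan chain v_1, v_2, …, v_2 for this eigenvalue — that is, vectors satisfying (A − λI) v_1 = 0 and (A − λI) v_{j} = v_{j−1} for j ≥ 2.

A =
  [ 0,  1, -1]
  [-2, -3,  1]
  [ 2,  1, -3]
A Jordan chain for λ = -2 of length 2:
v_1 = (2, -2, 2)ᵀ
v_2 = (1, 0, 0)ᵀ

Let N = A − (-2)·I. We want v_2 with N^2 v_2 = 0 but N^1 v_2 ≠ 0; then v_{j-1} := N · v_j for j = 2, …, 2.

Pick v_2 = (1, 0, 0)ᵀ.
Then v_1 = N · v_2 = (2, -2, 2)ᵀ.

Sanity check: (A − (-2)·I) v_1 = (0, 0, 0)ᵀ = 0. ✓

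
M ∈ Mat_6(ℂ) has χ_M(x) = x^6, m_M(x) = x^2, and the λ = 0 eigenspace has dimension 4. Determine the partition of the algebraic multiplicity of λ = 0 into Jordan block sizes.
Block sizes for λ = 0: [2, 2, 1, 1]

Step 1 — from the characteristic polynomial, algebraic multiplicity of λ = 0 is 6. From dim ker(M − (0)·I) = 4, there are exactly 4 Jordan blocks for λ = 0.
Step 2 — from the minimal polynomial, the factor (x − 0)^2 tells us the largest block for λ = 0 has size 2.
Step 3 — with total size 6, 4 blocks, and largest block 2, the block sizes (in nonincreasing order) are [2, 2, 1, 1].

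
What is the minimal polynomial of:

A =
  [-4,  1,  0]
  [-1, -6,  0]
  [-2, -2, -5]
x^2 + 10*x + 25

The characteristic polynomial is χ_A(x) = (x + 5)^3, so the eigenvalues are known. The minimal polynomial is
  m_A(x) = Π_λ (x − λ)^{k_λ}
where k_λ is the size of the *largest* Jordan block for λ (equivalently, the smallest k with (A − λI)^k v = 0 for every generalised eigenvector v of λ).

  λ = -5: largest Jordan block has size 2, contributing (x + 5)^2

So m_A(x) = (x + 5)^2 = x^2 + 10*x + 25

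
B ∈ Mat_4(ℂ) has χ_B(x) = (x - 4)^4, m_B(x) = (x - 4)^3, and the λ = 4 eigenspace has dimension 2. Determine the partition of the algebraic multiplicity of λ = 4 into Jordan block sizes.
Block sizes for λ = 4: [3, 1]

Step 1 — from the characteristic polynomial, algebraic multiplicity of λ = 4 is 4. From dim ker(B − (4)·I) = 2, there are exactly 2 Jordan blocks for λ = 4.
Step 2 — from the minimal polynomial, the factor (x − 4)^3 tells us the largest block for λ = 4 has size 3.
Step 3 — with total size 4, 2 blocks, and largest block 3, the block sizes (in nonincreasing order) are [3, 1].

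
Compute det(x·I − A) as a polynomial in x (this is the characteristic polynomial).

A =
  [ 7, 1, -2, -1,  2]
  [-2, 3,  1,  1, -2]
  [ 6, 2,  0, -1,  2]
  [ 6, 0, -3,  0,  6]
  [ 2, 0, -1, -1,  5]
x^5 - 15*x^4 + 90*x^3 - 270*x^2 + 405*x - 243

Expanding det(x·I − A) (e.g. by cofactor expansion or by noting that A is similar to its Jordan form J, which has the same characteristic polynomial as A) gives
  χ_A(x) = x^5 - 15*x^4 + 90*x^3 - 270*x^2 + 405*x - 243
which factors as (x - 3)^5. The eigenvalues (with algebraic multiplicities) are λ = 3 with multiplicity 5.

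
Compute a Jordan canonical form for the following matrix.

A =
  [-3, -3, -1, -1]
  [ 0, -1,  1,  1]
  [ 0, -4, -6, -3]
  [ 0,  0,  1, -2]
J_3(-3) ⊕ J_1(-3)

The characteristic polynomial is
  det(x·I − A) = x^4 + 12*x^3 + 54*x^2 + 108*x + 81 = (x + 3)^4

Eigenvalues and multiplicities (the geometric multiplicity of λ is n − rank(A − λI), which equals the number of Jordan blocks for λ):
  λ = -3: algebraic multiplicity = 4, geometric multiplicity = 2

Determining the block sizes for each eigenvalue:
  λ = -3: with am = 4 and gm = 2, the partition is not yet determined (e.g. several partitions of 4 into 2 parts exist). Let N = A − (-3)·I. Computing rank(N^1) = 2, rank(N^2) = 1, rank(N^3) = 0; the number of blocks of size ≥ j is rank(N^{j−1}) − rank(N^j), giving [2, 1, 1]. So we have 1 block(s) of size 3, 1 block(s) of size 1 → block sizes [3, 1]

Assembling the blocks gives a Jordan form
J =
  [-3,  1,  0,  0]
  [ 0, -3,  1,  0]
  [ 0,  0, -3,  0]
  [ 0,  0,  0, -3]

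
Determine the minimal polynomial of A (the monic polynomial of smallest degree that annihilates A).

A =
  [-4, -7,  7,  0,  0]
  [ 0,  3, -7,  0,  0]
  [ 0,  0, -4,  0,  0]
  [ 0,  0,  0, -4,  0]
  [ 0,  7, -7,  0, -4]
x^2 + x - 12

The characteristic polynomial is χ_A(x) = (x - 3)*(x + 4)^4, so the eigenvalues are known. The minimal polynomial is
  m_A(x) = Π_λ (x − λ)^{k_λ}
where k_λ is the size of the *largest* Jordan block for λ (equivalently, the smallest k with (A − λI)^k v = 0 for every generalised eigenvector v of λ).

  λ = -4: largest Jordan block has size 1, contributing (x + 4)
  λ = 3: largest Jordan block has size 1, contributing (x − 3)

So m_A(x) = (x - 3)*(x + 4) = x^2 + x - 12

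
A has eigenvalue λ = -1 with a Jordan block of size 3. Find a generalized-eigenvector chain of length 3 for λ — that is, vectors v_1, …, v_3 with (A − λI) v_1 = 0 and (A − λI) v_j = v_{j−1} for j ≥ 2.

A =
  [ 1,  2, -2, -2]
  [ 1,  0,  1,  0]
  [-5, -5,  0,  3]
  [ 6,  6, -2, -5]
A Jordan chain for λ = -1 of length 3:
v_1 = (4, -2, -2, 4)ᵀ
v_2 = (2, 1, -5, 6)ᵀ
v_3 = (1, 0, 0, 0)ᵀ

Let N = A − (-1)·I. We want v_3 with N^3 v_3 = 0 but N^2 v_3 ≠ 0; then v_{j-1} := N · v_j for j = 3, …, 2.

Pick v_3 = (1, 0, 0, 0)ᵀ.
Then v_2 = N · v_3 = (2, 1, -5, 6)ᵀ.
Then v_1 = N · v_2 = (4, -2, -2, 4)ᵀ.

Sanity check: (A − (-1)·I) v_1 = (0, 0, 0, 0)ᵀ = 0. ✓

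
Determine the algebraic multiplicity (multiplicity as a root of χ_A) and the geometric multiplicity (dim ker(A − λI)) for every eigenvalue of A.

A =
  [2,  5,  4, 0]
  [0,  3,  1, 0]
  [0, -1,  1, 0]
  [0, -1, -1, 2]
λ = 2: alg = 4, geom = 2

Step 1 — factor the characteristic polynomial to read off the algebraic multiplicities:
  χ_A(x) = (x - 2)^4

Step 2 — compute geometric multiplicities via the rank-nullity identity g(λ) = n − rank(A − λI):
  rank(A − (2)·I) = 2, so dim ker(A − (2)·I) = n − 2 = 2

Summary:
  λ = 2: algebraic multiplicity = 4, geometric multiplicity = 2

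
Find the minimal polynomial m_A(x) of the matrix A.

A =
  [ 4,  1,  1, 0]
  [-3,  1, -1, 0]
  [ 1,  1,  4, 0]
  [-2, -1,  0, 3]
x^3 - 9*x^2 + 27*x - 27

The characteristic polynomial is χ_A(x) = (x - 3)^4, so the eigenvalues are known. The minimal polynomial is
  m_A(x) = Π_λ (x − λ)^{k_λ}
where k_λ is the size of the *largest* Jordan block for λ (equivalently, the smallest k with (A − λI)^k v = 0 for every generalised eigenvector v of λ).

  λ = 3: largest Jordan block has size 3, contributing (x − 3)^3

So m_A(x) = (x - 3)^3 = x^3 - 9*x^2 + 27*x - 27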